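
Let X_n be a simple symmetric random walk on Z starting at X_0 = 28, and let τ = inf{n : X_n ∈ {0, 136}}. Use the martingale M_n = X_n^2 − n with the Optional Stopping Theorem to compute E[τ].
E[τ] = 3024

M_n = X_n^2 − n is a martingale (since E[X_{n+1}^2 | F_n] = X_n^2 + 1). By OST (τ has finite mean in a bounded region), E[M_τ] = E[M_0] = X_0^2 − 0 = 28^2 = 784. Also E[M_τ] = E[X_τ^2] − E[τ]. The walk exits at 0 or 136, with P(hit 136 first) = 28/136, so E[X_τ^2] = 136^2 · 28/136 + 0 = 3808. Thus E[τ] = E[X_τ^2] − E[M_τ] = 3808 − 784 = 3024 = 28(136 − 28) = 3024.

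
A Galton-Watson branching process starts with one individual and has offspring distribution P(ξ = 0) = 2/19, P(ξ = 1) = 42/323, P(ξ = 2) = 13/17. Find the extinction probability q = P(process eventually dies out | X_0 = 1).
q = 34/247

The pgf is f(s) = 2/19 + 42/323·s + 13/17·s². The extinction probability q is the smallest fixed point of f in [0, 1]. Setting s = f(s):
  13/17·s² + (42/323 − 1)·s + 2/19 = 0
  13/17·s² − (2/19 + 13/17)·s + 2/19 = 0
which factors as (s − 1)·(13/17·s − 2/19) = 0, giving roots s = 1 and s = (2/19)/(13/17) = 34/247.
Mean offspring μ = 42/323 + 2·13/17 = 536/323 > 1 (supercritical), so q < 1. The extinction probability is the smaller root: q = (2/19)/(13/17) = 34/247.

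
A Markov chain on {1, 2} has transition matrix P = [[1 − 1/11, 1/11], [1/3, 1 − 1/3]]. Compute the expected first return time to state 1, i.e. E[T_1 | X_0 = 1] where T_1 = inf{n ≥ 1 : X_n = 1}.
E[T_1 | X_0 = 1] = 1/π_1 = 14/11

For an irreducible recurrent Markov chain with stationary distribution π, E[T_i | X_0 = i] = 1/π_i (Kac's formula). Here π_1 = (1/3)/(1/11 + 1/3) = (1/3)/(14/33) = 11/14, so E[T_1 | X_0 = 1] = 1/π_1 = (1/11 + 1/3)/(1/3) = (14/33)/(1/3) = 14/11.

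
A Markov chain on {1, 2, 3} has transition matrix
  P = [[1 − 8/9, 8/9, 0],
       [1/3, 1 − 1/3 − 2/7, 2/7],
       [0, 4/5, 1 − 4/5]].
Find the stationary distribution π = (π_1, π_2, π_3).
π = (21/97, 56/97, 20/97)

This is a birth-death chain on three states, which satisfies detailed balance: π_1 · P_{12} = π_2 · P_{21} and π_2 · P_{23} = π_3 · P_{32}.
From π_1 · 8/9 = π_2 · 1/3: π_2/π_1 = (8/9)/(1/3) = 8/3.
From π_2 · 2/7 = π_3 · 4/5: π_3/π_2 = (2/7)/(4/5) = 5/14.
Take π_1 proportional to 1; then unnormalized π = (1, 8/3, 20/21). Normalize by dividing by the sum 97/21:
  π = (21/97, 56/97, 20/97).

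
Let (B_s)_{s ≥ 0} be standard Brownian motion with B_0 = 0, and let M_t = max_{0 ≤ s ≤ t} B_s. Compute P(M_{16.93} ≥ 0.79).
P(M_{16.93} ≥ 0.79) = 2·P(B_{16.93} ≥ 0.79) = 2(1 − Φ(0.79/√16.93)) ≈ 0.8477

By the reflection principle for Brownian motion, P(M_t ≥ a) = 2 · P(B_t ≥ a) for a ≥ 0. Since B_t ~ N(0, t), P(B_t ≥ 0.79) = 1 − Φ(0.79/√t) = 1 − Φ(0.79/√16.93) = 1 − Φ(0.1920). So
  P(M_{16.93} ≥ 0.79) = 2(1 − Φ(0.1920)) ≈ 0.8477.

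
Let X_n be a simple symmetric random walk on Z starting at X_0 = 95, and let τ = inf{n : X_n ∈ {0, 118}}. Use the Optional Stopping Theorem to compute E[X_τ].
E[X_τ] = 95

X_n is a martingale and τ is a bounded-mean stopping time (indeed τ is finite a.s. with bounded expectation since the walk is in a bounded region). By the OST, E[X_τ] = E[X_0] = 95. Equivalently: E[X_τ] = 118 · P(hit 118 first) + 0 · P(hit 0 first) = 118 · (95/118) = 95.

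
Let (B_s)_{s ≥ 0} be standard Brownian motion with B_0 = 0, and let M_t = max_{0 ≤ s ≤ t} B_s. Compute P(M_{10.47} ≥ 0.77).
P(M_{10.47} ≥ 0.77) = 2·P(B_{10.47} ≥ 0.77) = 2(1 − Φ(0.77/√10.47)) ≈ 0.8119

By the reflection principle for Brownian motion, P(M_t ≥ a) = 2 · P(B_t ≥ a) for a ≥ 0. Since B_t ~ N(0, t), P(B_t ≥ 0.77) = 1 − Φ(0.77/√t) = 1 − Φ(0.77/√10.47) = 1 − Φ(0.2380). So
  P(M_{10.47} ≥ 0.77) = 2(1 − Φ(0.2380)) ≈ 0.8119.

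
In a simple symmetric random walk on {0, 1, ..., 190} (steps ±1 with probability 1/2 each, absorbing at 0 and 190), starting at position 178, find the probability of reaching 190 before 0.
P(hit 190 before 0) = 178/190 = 89/95

Let u_k = P(hit 190 before 0 | start at k). Then u_0 = 0, u_190 = 1, and u_k = u_{k-1}/2 + u_{k+1}/2 for 1 ≤ k ≤ 189. This harmonic recurrence is solved by u_k = k/190, giving u_178 = 178/190 = 89/95.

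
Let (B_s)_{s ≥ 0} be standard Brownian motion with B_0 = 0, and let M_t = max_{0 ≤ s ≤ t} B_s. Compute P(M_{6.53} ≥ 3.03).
P(M_{6.53} ≥ 3.03) = 2·P(B_{6.53} ≥ 3.03) = 2(1 − Φ(3.03/√6.53)) ≈ 0.2357

By the reflection principle for Brownian motion, P(M_t ≥ a) = 2 · P(B_t ≥ a) for a ≥ 0. Since B_t ~ N(0, t), P(B_t ≥ 3.03) = 1 − Φ(3.03/√t) = 1 − Φ(3.03/√6.53) = 1 − Φ(1.1857). So
  P(M_{6.53} ≥ 3.03) = 2(1 − Φ(1.1857)) ≈ 0.2357.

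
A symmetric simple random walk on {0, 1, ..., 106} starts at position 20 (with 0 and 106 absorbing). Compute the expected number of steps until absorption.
E[τ | X_0 = 20] = 1720

Let v_k = E[τ | X_0 = k]. Boundary: v_0 = v_106 = 0. Recurrence: v_k = 1 + (v_{k-1} + v_{k+1})/2 for 1 ≤ k ≤ 105. The particular solution to v_k − (v_{k-1} + v_{k+1})/2 = 1 is v_k = −k^2. Adding homogeneous solution A + B k and matching boundaries gives v_k = k (106 − k). Substituting k = 20: v_20 = 20 · 86 = 1720.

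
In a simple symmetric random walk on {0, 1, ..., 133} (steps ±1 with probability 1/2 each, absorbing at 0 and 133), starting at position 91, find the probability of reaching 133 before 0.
P(hit 133 before 0) = 91/133 = 13/19

Let u_k = P(hit 133 before 0 | start at k). Then u_0 = 0, u_133 = 1, and u_k = u_{k-1}/2 + u_{k+1}/2 for 1 ≤ k ≤ 132. This harmonic recurrence is solved by u_k = k/133, giving u_91 = 91/133 = 13/19.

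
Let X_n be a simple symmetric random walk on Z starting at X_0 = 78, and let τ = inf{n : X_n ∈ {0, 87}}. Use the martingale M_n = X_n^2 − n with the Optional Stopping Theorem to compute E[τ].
E[τ] = 702

M_n = X_n^2 − n is a martingale (since E[X_{n+1}^2 | F_n] = X_n^2 + 1). By OST (τ has finite mean in a bounded region), E[M_τ] = E[M_0] = X_0^2 − 0 = 78^2 = 6084. Also E[M_τ] = E[X_τ^2] − E[τ]. The walk exits at 0 or 87, with P(hit 87 first) = 78/87, so E[X_τ^2] = 87^2 · 78/87 + 0 = 6786. Thus E[τ] = E[X_τ^2] − E[M_τ] = 6786 − 6084 = 702 = 78(87 − 78) = 702.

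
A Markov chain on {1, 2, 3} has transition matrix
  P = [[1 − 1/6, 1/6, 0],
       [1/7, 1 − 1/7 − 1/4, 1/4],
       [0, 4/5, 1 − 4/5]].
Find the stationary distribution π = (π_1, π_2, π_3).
π = (32/81, 112/243, 35/243)

This is a birth-death chain on three states, which satisfies detailed balance: π_1 · P_{12} = π_2 · P_{21} and π_2 · P_{23} = π_3 · P_{32}.
From π_1 · 1/6 = π_2 · 1/7: π_2/π_1 = (1/6)/(1/7) = 7/6.
From π_2 · 1/4 = π_3 · 4/5: π_3/π_2 = (1/4)/(4/5) = 5/16.
Take π_1 proportional to 1; then unnormalized π = (1, 7/6, 35/96). Normalize by dividing by the sum 81/32:
  π = (32/81, 112/243, 35/243).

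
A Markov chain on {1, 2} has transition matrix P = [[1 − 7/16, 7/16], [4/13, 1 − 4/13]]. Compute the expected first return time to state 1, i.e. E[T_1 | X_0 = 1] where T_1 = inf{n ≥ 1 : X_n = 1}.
E[T_1 | X_0 = 1] = 1/π_1 = 155/64

For an irreducible recurrent Markov chain with stationary distribution π, E[T_i | X_0 = i] = 1/π_i (Kac's formula). Here π_1 = (4/13)/(7/16 + 4/13) = (4/13)/(155/208) = 64/155, so E[T_1 | X_0 = 1] = 1/π_1 = (7/16 + 4/13)/(4/13) = (155/208)/(4/13) = 155/64.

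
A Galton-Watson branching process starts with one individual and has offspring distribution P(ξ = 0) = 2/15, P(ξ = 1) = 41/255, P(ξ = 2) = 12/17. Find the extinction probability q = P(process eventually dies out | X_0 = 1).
q = 17/90

The pgf is f(s) = 2/15 + 41/255·s + 12/17·s². The extinction probability q is the smallest fixed point of f in [0, 1]. Setting s = f(s):
  12/17·s² + (41/255 − 1)·s + 2/15 = 0
  12/17·s² − (2/15 + 12/17)·s + 2/15 = 0
which factors as (s − 1)·(12/17·s − 2/15) = 0, giving roots s = 1 and s = (2/15)/(12/17) = 17/90.
Mean offspring μ = 41/255 + 2·12/17 = 401/255 > 1 (supercritical), so q < 1. The extinction probability is the smaller root: q = (2/15)/(12/17) = 17/90.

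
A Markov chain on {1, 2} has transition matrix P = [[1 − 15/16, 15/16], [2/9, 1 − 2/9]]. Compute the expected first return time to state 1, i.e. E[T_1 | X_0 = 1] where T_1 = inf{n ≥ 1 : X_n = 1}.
E[T_1 | X_0 = 1] = 1/π_1 = 167/32

For an irreducible recurrent Markov chain with stationary distribution π, E[T_i | X_0 = i] = 1/π_i (Kac's formula). Here π_1 = (2/9)/(15/16 + 2/9) = (2/9)/(167/144) = 32/167, so E[T_1 | X_0 = 1] = 1/π_1 = (15/16 + 2/9)/(2/9) = (167/144)/(2/9) = 167/32.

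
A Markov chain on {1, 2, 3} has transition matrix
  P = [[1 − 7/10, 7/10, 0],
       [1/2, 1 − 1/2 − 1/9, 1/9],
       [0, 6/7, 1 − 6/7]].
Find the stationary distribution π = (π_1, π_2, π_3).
π = (270/697, 378/697, 49/697)

This is a birth-death chain on three states, which satisfies detailed balance: π_1 · P_{12} = π_2 · P_{21} and π_2 · P_{23} = π_3 · P_{32}.
From π_1 · 7/10 = π_2 · 1/2: π_2/π_1 = (7/10)/(1/2) = 7/5.
From π_2 · 1/9 = π_3 · 6/7: π_3/π_2 = (1/9)/(6/7) = 7/54.
Take π_1 proportional to 1; then unnormalized π = (1, 7/5, 49/270). Normalize by dividing by the sum 697/270:
  π = (270/697, 378/697, 49/697).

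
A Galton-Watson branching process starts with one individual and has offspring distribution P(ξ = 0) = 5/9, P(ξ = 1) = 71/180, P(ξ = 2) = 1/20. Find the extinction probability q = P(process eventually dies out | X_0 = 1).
q = 1

Mean offspring μ = 0·5/9 + 1·71/180 + 2·1/20 = 89/180 ≤ 1. For μ ≤ 1 with offspring not concentrated at 1, the Galton-Watson process goes extinct almost surely, so q = 1.
(Algebraic check: The pgf is f(s) = 5/9 + 71/180·s + 1/20·s². The extinction probability q is the smallest fixed point of f in [0, 1]. Setting s = f(s):
  1/20·s² + (71/180 − 1)·s + 5/9 = 0
  1/20·s² − (5/9 + 1/20)·s + 5/9 = 0
which factors as (s − 1)·(1/20·s − 5/9) = 0, giving roots s = 1 and s = (5/9)/(1/20) = 100/9. Since 100/9 ≥ 1, the smallest root in [0, 1] is s = 1.)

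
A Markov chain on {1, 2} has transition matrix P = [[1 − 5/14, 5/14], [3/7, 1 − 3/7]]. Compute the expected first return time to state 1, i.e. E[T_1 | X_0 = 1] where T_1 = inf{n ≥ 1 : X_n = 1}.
E[T_1 | X_0 = 1] = 1/π_1 = 11/6

For an irreducible recurrent Markov chain with stationary distribution π, E[T_i | X_0 = i] = 1/π_i (Kac's formula). Here π_1 = (3/7)/(5/14 + 3/7) = (3/7)/(11/14) = 6/11, so E[T_1 | X_0 = 1] = 1/π_1 = (5/14 + 3/7)/(3/7) = (11/14)/(3/7) = 11/6.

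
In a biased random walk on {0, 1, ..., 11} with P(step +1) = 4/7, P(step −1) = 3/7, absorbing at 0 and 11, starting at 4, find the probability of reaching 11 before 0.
P(hit 11 before 0) = (1 − (3/4)^4) / (1 − (3/4)^11) = 2867200/4017157

Let u_k denote P(reach 11 before 0 | start at k). Boundary: u_0 = 0, u_11 = 1. Recurrence: u_k = 4/7·u_{k+1} + 3/7·u_{k-1} for 1 ≤ k ≤ 10. Try u_k = A + B·r^k with r = q/p = (3/7)/(4/7) = 3/4. Substitution satisfies the recurrence; boundary conditions give:
  u_k = (1 − r^k) / (1 − r^N) = (1 − (3/4)^4) / (1 − (3/4)^11) = 2867200/4017157.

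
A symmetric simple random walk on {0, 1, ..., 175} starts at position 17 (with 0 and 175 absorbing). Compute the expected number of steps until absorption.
E[τ | X_0 = 17] = 2686

Let v_k = E[τ | X_0 = k]. Boundary: v_0 = v_175 = 0. Recurrence: v_k = 1 + (v_{k-1} + v_{k+1})/2 for 1 ≤ k ≤ 174. The particular solution to v_k − (v_{k-1} + v_{k+1})/2 = 1 is v_k = −k^2. Adding homogeneous solution A + B k and matching boundaries gives v_k = k (175 − k). Substituting k = 17: v_17 = 17 · 158 = 2686.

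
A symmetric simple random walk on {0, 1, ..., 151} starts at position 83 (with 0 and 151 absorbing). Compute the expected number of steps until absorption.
E[τ | X_0 = 83] = 5644

Let v_k = E[τ | X_0 = k]. Boundary: v_0 = v_151 = 0. Recurrence: v_k = 1 + (v_{k-1} + v_{k+1})/2 for 1 ≤ k ≤ 150. The particular solution to v_k − (v_{k-1} + v_{k+1})/2 = 1 is v_k = −k^2. Adding homogeneous solution A + B k and matching boundaries gives v_k = k (151 − k). Substituting k = 83: v_83 = 83 · 68 = 5644.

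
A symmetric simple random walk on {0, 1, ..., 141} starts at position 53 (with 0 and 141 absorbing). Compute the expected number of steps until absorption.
E[τ | X_0 = 53] = 4664

Let v_k = E[τ | X_0 = k]. Boundary: v_0 = v_141 = 0. Recurrence: v_k = 1 + (v_{k-1} + v_{k+1})/2 for 1 ≤ k ≤ 140. The particular solution to v_k − (v_{k-1} + v_{k+1})/2 = 1 is v_k = −k^2. Adding homogeneous solution A + B k and matching boundaries gives v_k = k (141 − k). Substituting k = 53: v_53 = 53 · 88 = 4664.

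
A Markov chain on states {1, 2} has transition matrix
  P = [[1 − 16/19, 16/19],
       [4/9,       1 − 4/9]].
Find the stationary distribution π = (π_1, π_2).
π_1 = 19/55, π_2 = 36/55

Solve πP = π with π_1 + π_2 = 1. From πP = π: π_1 · (1 − 16/19) + π_2 · 4/9 = π_1 ⇒ π_2 · 4/9 = π_1 · 16/19 ⇒ π_2/π_1 = (16/19)/(4/9) = 36/19. Together with π_1 + π_2 = 1:
  π_1 = (4/9)/(16/19 + 4/9) = (4/9)/(220/171) = 19/55,
  π_2 = (16/19)/(16/19 + 4/9) = (16/19)/(220/171) = 36/55.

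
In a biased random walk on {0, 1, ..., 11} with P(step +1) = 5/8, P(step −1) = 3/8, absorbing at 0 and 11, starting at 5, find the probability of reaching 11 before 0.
P(hit 11 before 0) = (1 − (3/5)^5) / (1 − (3/5)^11) = 22515625/24325489

Let u_k denote P(reach 11 before 0 | start at k). Boundary: u_0 = 0, u_11 = 1. Recurrence: u_k = 5/8·u_{k+1} + 3/8·u_{k-1} for 1 ≤ k ≤ 10. Try u_k = A + B·r^k with r = q/p = (3/8)/(5/8) = 3/5. Substitution satisfies the recurrence; boundary conditions give:
  u_k = (1 − r^k) / (1 − r^N) = (1 − (3/5)^5) / (1 − (3/5)^11) = 22515625/24325489.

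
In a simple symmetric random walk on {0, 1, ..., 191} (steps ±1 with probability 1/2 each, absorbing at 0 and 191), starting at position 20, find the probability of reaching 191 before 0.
P(hit 191 before 0) = 20/191

Let u_k = P(hit 191 before 0 | start at k). Then u_0 = 0, u_191 = 1, and u_k = u_{k-1}/2 + u_{k+1}/2 for 1 ≤ k ≤ 190. This harmonic recurrence is solved by u_k = k/191, giving u_20 = 20/191.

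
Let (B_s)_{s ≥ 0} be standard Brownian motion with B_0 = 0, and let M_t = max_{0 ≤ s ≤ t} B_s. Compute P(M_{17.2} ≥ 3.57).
P(M_{17.2} ≥ 3.57) = 2·P(B_{17.2} ≥ 3.57) = 2(1 − Φ(3.57/√17.2)) ≈ 0.3893

By the reflection principle for Brownian motion, P(M_t ≥ a) = 2 · P(B_t ≥ a) for a ≥ 0. Since B_t ~ N(0, t), P(B_t ≥ 3.57) = 1 − Φ(3.57/√t) = 1 − Φ(3.57/√17.2) = 1 − Φ(0.8608). So
  P(M_{17.2} ≥ 3.57) = 2(1 − Φ(0.8608)) ≈ 0.3893.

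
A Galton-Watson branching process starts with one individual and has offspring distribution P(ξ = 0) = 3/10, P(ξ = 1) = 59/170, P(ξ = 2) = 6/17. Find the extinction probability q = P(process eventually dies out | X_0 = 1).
q = 17/20

The pgf is f(s) = 3/10 + 59/170·s + 6/17·s². The extinction probability q is the smallest fixed point of f in [0, 1]. Setting s = f(s):
  6/17·s² + (59/170 − 1)·s + 3/10 = 0
  6/17·s² − (3/10 + 6/17)·s + 3/10 = 0
which factors as (s − 1)·(6/17·s − 3/10) = 0, giving roots s = 1 and s = (3/10)/(6/17) = 17/20.
Mean offspring μ = 59/170 + 2·6/17 = 179/170 > 1 (supercritical), so q < 1. The extinction probability is the smaller root: q = (3/10)/(6/17) = 17/20.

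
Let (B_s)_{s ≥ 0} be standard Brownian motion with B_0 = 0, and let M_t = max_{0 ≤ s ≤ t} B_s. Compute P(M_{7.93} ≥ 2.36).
P(M_{7.93} ≥ 2.36) = 2·P(B_{7.93} ≥ 2.36) = 2(1 − Φ(2.36/√7.93)) ≈ 0.4020

By the reflection principle for Brownian motion, P(M_t ≥ a) = 2 · P(B_t ≥ a) for a ≥ 0. Since B_t ~ N(0, t), P(B_t ≥ 2.36) = 1 − Φ(2.36/√t) = 1 − Φ(2.36/√7.93) = 1 − Φ(0.8381). So
  P(M_{7.93} ≥ 2.36) = 2(1 − Φ(0.8381)) ≈ 0.4020.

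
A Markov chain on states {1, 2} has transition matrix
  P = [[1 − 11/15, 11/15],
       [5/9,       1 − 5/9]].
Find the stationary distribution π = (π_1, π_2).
π_1 = 25/58, π_2 = 33/58

Solve πP = π with π_1 + π_2 = 1. From πP = π: π_1 · (1 − 11/15) + π_2 · 5/9 = π_1 ⇒ π_2 · 5/9 = π_1 · 11/15 ⇒ π_2/π_1 = (11/15)/(5/9) = 33/25. Together with π_1 + π_2 = 1:
  π_1 = (5/9)/(11/15 + 5/9) = (5/9)/(58/45) = 25/58,
  π_2 = (11/15)/(11/15 + 5/9) = (11/15)/(58/45) = 33/58.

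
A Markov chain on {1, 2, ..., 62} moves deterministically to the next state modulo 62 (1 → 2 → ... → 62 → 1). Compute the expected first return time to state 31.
E[T_31 | X_0 = 31] = 62

The chain cycles deterministically, so starting at state 31 it returns in exactly 62 steps. Equivalently, the stationary distribution is uniform π_j = 1/62 for every state j, so by Kac's formula E[T_31] = 1/π_31 = 62.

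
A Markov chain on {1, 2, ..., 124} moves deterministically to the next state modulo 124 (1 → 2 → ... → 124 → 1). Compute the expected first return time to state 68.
E[T_68 | X_0 = 68] = 124

The chain cycles deterministically, so starting at state 68 it returns in exactly 124 steps. Equivalently, the stationary distribution is uniform π_j = 1/124 for every state j, so by Kac's formula E[T_68] = 1/π_68 = 124.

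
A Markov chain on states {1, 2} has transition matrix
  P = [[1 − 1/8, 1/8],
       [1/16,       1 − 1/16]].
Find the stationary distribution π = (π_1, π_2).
π_1 = 1/3, π_2 = 2/3

Solve πP = π with π_1 + π_2 = 1. From πP = π: π_1 · (1 − 1/8) + π_2 · 1/16 = π_1 ⇒ π_2 · 1/16 = π_1 · 1/8 ⇒ π_2/π_1 = (1/8)/(1/16) = 2. Together with π_1 + π_2 = 1:
  π_1 = (1/16)/(1/8 + 1/16) = (1/16)/(3/16) = 1/3,
  π_2 = (1/8)/(1/8 + 1/16) = (1/8)/(3/16) = 2/3.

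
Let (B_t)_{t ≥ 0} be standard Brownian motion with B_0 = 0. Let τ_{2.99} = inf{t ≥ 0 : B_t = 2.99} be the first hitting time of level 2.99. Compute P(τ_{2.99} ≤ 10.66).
P(τ_{2.99} ≤ 10.66) = 2(1 − Φ(2.99/√10.66)) = 2(1 − Φ(0.9158)) ≈ 0.3598

By the reflection principle for standard BM, P(τ_b ≤ t) = 2 · P(B_t ≥ b). Since B_t ~ N(0, t), P(B_t ≥ 2.99) = 1 − Φ(2.99/√t) = 1 − Φ(2.99/√10.66) = 1 − Φ(0.9158) ≈ 0.17989. Doubling: P(τ_{2.99} ≤ 10.66) ≈ 2 · 0.17989 = 0.35978 ≈ 0.3598.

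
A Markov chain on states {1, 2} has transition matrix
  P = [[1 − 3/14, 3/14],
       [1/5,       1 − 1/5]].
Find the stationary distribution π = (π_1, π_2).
π_1 = 14/29, π_2 = 15/29

Solve πP = π with π_1 + π_2 = 1. From πP = π: π_1 · (1 − 3/14) + π_2 · 1/5 = π_1 ⇒ π_2 · 1/5 = π_1 · 3/14 ⇒ π_2/π_1 = (3/14)/(1/5) = 15/14. Together with π_1 + π_2 = 1:
  π_1 = (1/5)/(3/14 + 1/5) = (1/5)/(29/70) = 14/29,
  π_2 = (3/14)/(3/14 + 1/5) = (3/14)/(29/70) = 15/29.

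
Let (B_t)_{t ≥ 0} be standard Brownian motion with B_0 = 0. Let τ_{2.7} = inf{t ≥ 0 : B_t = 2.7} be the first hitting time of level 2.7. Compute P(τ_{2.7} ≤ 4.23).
P(τ_{2.7} ≤ 4.23) = 2(1 − Φ(2.7/√4.23)) = 2(1 − Φ(1.3128)) ≈ 0.1893

By the reflection principle for standard BM, P(τ_b ≤ t) = 2 · P(B_t ≥ b). Since B_t ~ N(0, t), P(B_t ≥ 2.7) = 1 − Φ(2.7/√t) = 1 − Φ(2.7/√4.23) = 1 − Φ(1.3128) ≈ 0.09463. Doubling: P(τ_{2.7} ≤ 4.23) ≈ 2 · 0.09463 = 0.18926 ≈ 0.1893.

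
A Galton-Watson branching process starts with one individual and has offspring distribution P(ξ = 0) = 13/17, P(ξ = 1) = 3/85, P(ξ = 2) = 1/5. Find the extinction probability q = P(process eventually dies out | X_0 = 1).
q = 1

Mean offspring μ = 0·13/17 + 1·3/85 + 2·1/5 = 37/85 ≤ 1. For μ ≤ 1 with offspring not concentrated at 1, the Galton-Watson process goes extinct almost surely, so q = 1.
(Algebraic check: The pgf is f(s) = 13/17 + 3/85·s + 1/5·s². The extinction probability q is the smallest fixed point of f in [0, 1]. Setting s = f(s):
  1/5·s² + (3/85 − 1)·s + 13/17 = 0
  1/5·s² − (13/17 + 1/5)·s + 13/17 = 0
which factors as (s − 1)·(1/5·s − 13/17) = 0, giving roots s = 1 and s = (13/17)/(1/5) = 65/17. Since 65/17 ≥ 1, the smallest root in [0, 1] is s = 1.)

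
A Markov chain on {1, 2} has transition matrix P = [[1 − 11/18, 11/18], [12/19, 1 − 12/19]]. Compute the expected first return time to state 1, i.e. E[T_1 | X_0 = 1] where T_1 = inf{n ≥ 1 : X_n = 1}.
E[T_1 | X_0 = 1] = 1/π_1 = 425/216

For an irreducible recurrent Markov chain with stationary distribution π, E[T_i | X_0 = i] = 1/π_i (Kac's formula). Here π_1 = (12/19)/(11/18 + 12/19) = (12/19)/(425/342) = 216/425, so E[T_1 | X_0 = 1] = 1/π_1 = (11/18 + 12/19)/(12/19) = (425/342)/(12/19) = 425/216.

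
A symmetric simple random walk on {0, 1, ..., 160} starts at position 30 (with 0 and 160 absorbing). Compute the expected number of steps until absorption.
E[τ | X_0 = 30] = 3900

Let v_k = E[τ | X_0 = k]. Boundary: v_0 = v_160 = 0. Recurrence: v_k = 1 + (v_{k-1} + v_{k+1})/2 for 1 ≤ k ≤ 159. The particular solution to v_k − (v_{k-1} + v_{k+1})/2 = 1 is v_k = −k^2. Adding homogeneous solution A + B k and matching boundaries gives v_k = k (160 − k). Substituting k = 30: v_30 = 30 · 130 = 3900.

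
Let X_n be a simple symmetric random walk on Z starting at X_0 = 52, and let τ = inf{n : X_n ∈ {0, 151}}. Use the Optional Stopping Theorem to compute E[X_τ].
E[X_τ] = 52

X_n is a martingale and τ is a bounded-mean stopping time (indeed τ is finite a.s. with bounded expectation since the walk is in a bounded region). By the OST, E[X_τ] = E[X_0] = 52. Equivalently: E[X_τ] = 151 · P(hit 151 first) + 0 · P(hit 0 first) = 151 · (52/151) = 52.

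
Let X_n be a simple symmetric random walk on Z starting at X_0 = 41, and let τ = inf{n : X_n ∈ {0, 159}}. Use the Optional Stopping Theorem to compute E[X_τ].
E[X_τ] = 41

X_n is a martingale and τ is a bounded-mean stopping time (indeed τ is finite a.s. with bounded expectation since the walk is in a bounded region). By the OST, E[X_τ] = E[X_0] = 41. Equivalently: E[X_τ] = 159 · P(hit 159 first) + 0 · P(hit 0 first) = 159 · (41/159) = 41.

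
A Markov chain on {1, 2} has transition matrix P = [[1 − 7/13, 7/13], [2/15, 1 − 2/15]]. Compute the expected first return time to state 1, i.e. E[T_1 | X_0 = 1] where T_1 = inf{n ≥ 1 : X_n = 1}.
E[T_1 | X_0 = 1] = 1/π_1 = 131/26

For an irreducible recurrent Markov chain with stationary distribution π, E[T_i | X_0 = i] = 1/π_i (Kac's formula). Here π_1 = (2/15)/(7/13 + 2/15) = (2/15)/(131/195) = 26/131, so E[T_1 | X_0 = 1] = 1/π_1 = (7/13 + 2/15)/(2/15) = (131/195)/(2/15) = 131/26.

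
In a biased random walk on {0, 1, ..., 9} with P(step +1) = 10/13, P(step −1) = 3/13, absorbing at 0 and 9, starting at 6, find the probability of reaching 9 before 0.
P(hit 9 before 0) = (1 − (3/10)^6) / (1 − (3/10)^9) = 1027000/1027729

Let u_k denote P(reach 9 before 0 | start at k). Boundary: u_0 = 0, u_9 = 1. Recurrence: u_k = 10/13·u_{k+1} + 3/13·u_{k-1} for 1 ≤ k ≤ 8. Try u_k = A + B·r^k with r = q/p = (3/13)/(10/13) = 3/10. Substitution satisfies the recurrence; boundary conditions give:
  u_k = (1 − r^k) / (1 − r^N) = (1 − (3/10)^6) / (1 − (3/10)^9) = 1027000/1027729.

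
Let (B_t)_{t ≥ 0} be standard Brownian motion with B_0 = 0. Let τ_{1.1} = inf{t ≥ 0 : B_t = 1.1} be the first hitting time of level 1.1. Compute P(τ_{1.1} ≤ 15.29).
P(τ_{1.1} ≤ 15.29) = 2(1 − Φ(1.1/√15.29)) = 2(1 − Φ(0.2813)) ≈ 0.7785

By the reflection principle for standard BM, P(τ_b ≤ t) = 2 · P(B_t ≥ b). Since B_t ~ N(0, t), P(B_t ≥ 1.1) = 1 − Φ(1.1/√t) = 1 − Φ(1.1/√15.29) = 1 − Φ(0.2813) ≈ 0.38924. Doubling: P(τ_{1.1} ≤ 15.29) ≈ 2 · 0.38924 = 0.77848 ≈ 0.7785.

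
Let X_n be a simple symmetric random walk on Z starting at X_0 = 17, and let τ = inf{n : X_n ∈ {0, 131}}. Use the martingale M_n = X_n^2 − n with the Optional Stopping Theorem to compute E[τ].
E[τ] = 1938

M_n = X_n^2 − n is a martingale (since E[X_{n+1}^2 | F_n] = X_n^2 + 1). By OST (τ has finite mean in a bounded region), E[M_τ] = E[M_0] = X_0^2 − 0 = 17^2 = 289. Also E[M_τ] = E[X_τ^2] − E[τ]. The walk exits at 0 or 131, with P(hit 131 first) = 17/131, so E[X_τ^2] = 131^2 · 17/131 + 0 = 2227. Thus E[τ] = E[X_τ^2] − E[M_τ] = 2227 − 289 = 1938 = 17(131 − 17) = 1938.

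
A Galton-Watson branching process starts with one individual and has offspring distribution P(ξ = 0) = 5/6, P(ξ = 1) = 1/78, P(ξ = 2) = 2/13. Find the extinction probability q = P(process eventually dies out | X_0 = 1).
q = 1

Mean offspring μ = 0·5/6 + 1·1/78 + 2·2/13 = 25/78 ≤ 1. For μ ≤ 1 with offspring not concentrated at 1, the Galton-Watson process goes extinct almost surely, so q = 1.
(Algebraic check: The pgf is f(s) = 5/6 + 1/78·s + 2/13·s². The extinction probability q is the smallest fixed point of f in [0, 1]. Setting s = f(s):
  2/13·s² + (1/78 − 1)·s + 5/6 = 0
  2/13·s² − (5/6 + 2/13)·s + 5/6 = 0
which factors as (s − 1)·(2/13·s − 5/6) = 0, giving roots s = 1 and s = (5/6)/(2/13) = 65/12. Since 65/12 ≥ 1, the smallest root in [0, 1] is s = 1.)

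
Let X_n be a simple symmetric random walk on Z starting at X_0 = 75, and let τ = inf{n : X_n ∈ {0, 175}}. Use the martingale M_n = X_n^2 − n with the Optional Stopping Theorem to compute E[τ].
E[τ] = 7500

M_n = X_n^2 − n is a martingale (since E[X_{n+1}^2 | F_n] = X_n^2 + 1). By OST (τ has finite mean in a bounded region), E[M_τ] = E[M_0] = X_0^2 − 0 = 75^2 = 5625. Also E[M_τ] = E[X_τ^2] − E[τ]. The walk exits at 0 or 175, with P(hit 175 first) = 75/175, so E[X_τ^2] = 175^2 · 75/175 + 0 = 13125. Thus E[τ] = E[X_τ^2] − E[M_τ] = 13125 − 5625 = 7500 = 75(175 − 75) = 7500.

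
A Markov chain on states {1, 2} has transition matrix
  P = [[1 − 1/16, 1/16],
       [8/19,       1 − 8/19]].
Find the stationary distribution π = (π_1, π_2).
π_1 = 128/147, π_2 = 19/147

Solve πP = π with π_1 + π_2 = 1. From πP = π: π_1 · (1 − 1/16) + π_2 · 8/19 = π_1 ⇒ π_2 · 8/19 = π_1 · 1/16 ⇒ π_2/π_1 = (1/16)/(8/19) = 19/128. Together with π_1 + π_2 = 1:
  π_1 = (8/19)/(1/16 + 8/19) = (8/19)/(147/304) = 128/147,
  π_2 = (1/16)/(1/16 + 8/19) = (1/16)/(147/304) = 19/147.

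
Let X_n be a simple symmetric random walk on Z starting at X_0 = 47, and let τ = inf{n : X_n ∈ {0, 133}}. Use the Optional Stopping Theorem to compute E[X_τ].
E[X_τ] = 47

X_n is a martingale and τ is a bounded-mean stopping time (indeed τ is finite a.s. with bounded expectation since the walk is in a bounded region). By the OST, E[X_τ] = E[X_0] = 47. Equivalently: E[X_τ] = 133 · P(hit 133 first) + 0 · P(hit 0 first) = 133 · (47/133) = 47.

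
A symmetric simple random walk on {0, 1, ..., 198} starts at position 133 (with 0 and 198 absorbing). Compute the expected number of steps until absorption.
E[τ | X_0 = 133] = 8645

Let v_k = E[τ | X_0 = k]. Boundary: v_0 = v_198 = 0. Recurrence: v_k = 1 + (v_{k-1} + v_{k+1})/2 for 1 ≤ k ≤ 197. The particular solution to v_k − (v_{k-1} + v_{k+1})/2 = 1 is v_k = −k^2. Adding homogeneous solution A + B k and matching boundaries gives v_k = k (198 − k). Substituting k = 133: v_133 = 133 · 65 = 8645.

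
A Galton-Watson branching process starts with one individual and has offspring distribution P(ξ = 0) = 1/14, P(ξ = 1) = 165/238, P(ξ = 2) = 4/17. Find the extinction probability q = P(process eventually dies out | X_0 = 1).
q = 17/56

The pgf is f(s) = 1/14 + 165/238·s + 4/17·s². The extinction probability q is the smallest fixed point of f in [0, 1]. Setting s = f(s):
  4/17·s² + (165/238 − 1)·s + 1/14 = 0
  4/17·s² − (1/14 + 4/17)·s + 1/14 = 0
which factors as (s − 1)·(4/17·s − 1/14) = 0, giving roots s = 1 and s = (1/14)/(4/17) = 17/56.
Mean offspring μ = 165/238 + 2·4/17 = 277/238 > 1 (supercritical), so q < 1. The extinction probability is the smaller root: q = (1/14)/(4/17) = 17/56.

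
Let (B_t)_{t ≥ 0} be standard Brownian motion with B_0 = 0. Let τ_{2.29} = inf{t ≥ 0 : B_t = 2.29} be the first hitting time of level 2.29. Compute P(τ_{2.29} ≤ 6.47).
P(τ_{2.29} ≤ 6.47) = 2(1 − Φ(2.29/√6.47)) = 2(1 − Φ(0.9003)) ≈ 0.3680

By the reflection principle for standard BM, P(τ_b ≤ t) = 2 · P(B_t ≥ b). Since B_t ~ N(0, t), P(B_t ≥ 2.29) = 1 − Φ(2.29/√t) = 1 − Φ(2.29/√6.47) = 1 − Φ(0.9003) ≈ 0.18398. Doubling: P(τ_{2.29} ≤ 6.47) ≈ 2 · 0.18398 = 0.36796 ≈ 0.3680.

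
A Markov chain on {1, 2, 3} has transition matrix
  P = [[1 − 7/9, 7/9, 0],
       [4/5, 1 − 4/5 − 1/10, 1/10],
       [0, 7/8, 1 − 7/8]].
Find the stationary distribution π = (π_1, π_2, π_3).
π = (12/25, 7/15, 4/75)

This is a birth-death chain on three states, which satisfies detailed balance: π_1 · P_{12} = π_2 · P_{21} and π_2 · P_{23} = π_3 · P_{32}.
From π_1 · 7/9 = π_2 · 4/5: π_2/π_1 = (7/9)/(4/5) = 35/36.
From π_2 · 1/10 = π_3 · 7/8: π_3/π_2 = (1/10)/(7/8) = 4/35.
Take π_1 proportional to 1; then unnormalized π = (1, 35/36, 1/9). Normalize by dividing by the sum 25/12:
  π = (12/25, 7/15, 4/75).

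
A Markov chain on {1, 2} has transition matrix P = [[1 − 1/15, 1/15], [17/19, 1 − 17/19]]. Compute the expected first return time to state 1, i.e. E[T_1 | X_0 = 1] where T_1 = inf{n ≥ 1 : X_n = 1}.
E[T_1 | X_0 = 1] = 1/π_1 = 274/255

For an irreducible recurrent Markov chain with stationary distribution π, E[T_i | X_0 = i] = 1/π_i (Kac's formula). Here π_1 = (17/19)/(1/15 + 17/19) = (17/19)/(274/285) = 255/274, so E[T_1 | X_0 = 1] = 1/π_1 = (1/15 + 17/19)/(17/19) = (274/285)/(17/19) = 274/255.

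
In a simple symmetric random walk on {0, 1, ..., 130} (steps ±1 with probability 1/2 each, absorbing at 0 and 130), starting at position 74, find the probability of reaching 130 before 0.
P(hit 130 before 0) = 74/130 = 37/65

Let u_k = P(hit 130 before 0 | start at k). Then u_0 = 0, u_130 = 1, and u_k = u_{k-1}/2 + u_{k+1}/2 for 1 ≤ k ≤ 129. This harmonic recurrence is solved by u_k = k/130, giving u_74 = 74/130 = 37/65.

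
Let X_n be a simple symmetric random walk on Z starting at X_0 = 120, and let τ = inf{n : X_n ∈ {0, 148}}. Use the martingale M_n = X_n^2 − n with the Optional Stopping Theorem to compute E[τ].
E[τ] = 3360

M_n = X_n^2 − n is a martingale (since E[X_{n+1}^2 | F_n] = X_n^2 + 1). By OST (τ has finite mean in a bounded region), E[M_τ] = E[M_0] = X_0^2 − 0 = 120^2 = 14400. Also E[M_τ] = E[X_τ^2] − E[τ]. The walk exits at 0 or 148, with P(hit 148 first) = 120/148, so E[X_τ^2] = 148^2 · 120/148 + 0 = 17760. Thus E[τ] = E[X_τ^2] − E[M_τ] = 17760 − 14400 = 3360 = 120(148 − 120) = 3360.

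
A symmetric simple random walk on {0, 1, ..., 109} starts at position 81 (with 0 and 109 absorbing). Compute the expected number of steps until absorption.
E[τ | X_0 = 81] = 2268

Let v_k = E[τ | X_0 = k]. Boundary: v_0 = v_109 = 0. Recurrence: v_k = 1 + (v_{k-1} + v_{k+1})/2 for 1 ≤ k ≤ 108. The particular solution to v_k − (v_{k-1} + v_{k+1})/2 = 1 is v_k = −k^2. Adding homogeneous solution A + B k and matching boundaries gives v_k = k (109 − k). Substituting k = 81: v_81 = 81 · 28 = 2268.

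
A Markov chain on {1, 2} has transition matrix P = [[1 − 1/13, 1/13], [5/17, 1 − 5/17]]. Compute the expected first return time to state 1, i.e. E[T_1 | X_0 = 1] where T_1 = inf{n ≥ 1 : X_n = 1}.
E[T_1 | X_0 = 1] = 1/π_1 = 82/65

For an irreducible recurrent Markov chain with stationary distribution π, E[T_i | X_0 = i] = 1/π_i (Kac's formula). Here π_1 = (5/17)/(1/13 + 5/17) = (5/17)/(82/221) = 65/82, so E[T_1 | X_0 = 1] = 1/π_1 = (1/13 + 5/17)/(5/17) = (82/221)/(5/17) = 82/65.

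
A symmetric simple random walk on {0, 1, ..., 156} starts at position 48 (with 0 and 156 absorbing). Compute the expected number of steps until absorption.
E[τ | X_0 = 48] = 5184

Let v_k = E[τ | X_0 = k]. Boundary: v_0 = v_156 = 0. Recurrence: v_k = 1 + (v_{k-1} + v_{k+1})/2 for 1 ≤ k ≤ 155. The particular solution to v_k − (v_{k-1} + v_{k+1})/2 = 1 is v_k = −k^2. Adding homogeneous solution A + B k and matching boundaries gives v_k = k (156 − k). Substituting k = 48: v_48 = 48 · 108 = 5184.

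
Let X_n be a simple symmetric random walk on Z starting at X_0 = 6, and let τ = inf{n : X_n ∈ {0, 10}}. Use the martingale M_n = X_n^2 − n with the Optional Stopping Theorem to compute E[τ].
E[τ] = 24

M_n = X_n^2 − n is a martingale (since E[X_{n+1}^2 | F_n] = X_n^2 + 1). By OST (τ has finite mean in a bounded region), E[M_τ] = E[M_0] = X_0^2 − 0 = 6^2 = 36. Also E[M_τ] = E[X_τ^2] − E[τ]. The walk exits at 0 or 10, with P(hit 10 first) = 6/10, so E[X_τ^2] = 10^2 · 6/10 + 0 = 60. Thus E[τ] = E[X_τ^2] − E[M_τ] = 60 − 36 = 24 = 6(10 − 6) = 24.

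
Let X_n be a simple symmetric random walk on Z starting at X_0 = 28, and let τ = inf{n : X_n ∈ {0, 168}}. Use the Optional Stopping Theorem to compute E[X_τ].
E[X_τ] = 28

X_n is a martingale and τ is a bounded-mean stopping time (indeed τ is finite a.s. with bounded expectation since the walk is in a bounded region). By the OST, E[X_τ] = E[X_0] = 28. Equivalently: E[X_τ] = 168 · P(hit 168 first) + 0 · P(hit 0 first) = 168 · (28/168) = 28.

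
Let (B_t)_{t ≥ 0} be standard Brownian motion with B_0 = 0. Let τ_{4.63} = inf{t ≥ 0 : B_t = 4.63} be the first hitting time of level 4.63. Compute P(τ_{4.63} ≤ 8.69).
P(τ_{4.63} ≤ 8.69) = 2(1 − Φ(4.63/√8.69)) = 2(1 − Φ(1.5706)) ≈ 0.1163

By the reflection principle for standard BM, P(τ_b ≤ t) = 2 · P(B_t ≥ b). Since B_t ~ N(0, t), P(B_t ≥ 4.63) = 1 − Φ(4.63/√t) = 1 − Φ(4.63/√8.69) = 1 − Φ(1.5706) ≈ 0.05814. Doubling: P(τ_{4.63} ≤ 8.69) ≈ 2 · 0.05814 = 0.11628 ≈ 0.1163.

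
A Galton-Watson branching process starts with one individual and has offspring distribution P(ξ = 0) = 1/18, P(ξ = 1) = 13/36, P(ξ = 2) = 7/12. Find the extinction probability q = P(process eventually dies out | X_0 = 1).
q = 2/21

The pgf is f(s) = 1/18 + 13/36·s + 7/12·s². The extinction probability q is the smallest fixed point of f in [0, 1]. Setting s = f(s):
  7/12·s² + (13/36 − 1)·s + 1/18 = 0
  7/12·s² − (1/18 + 7/12)·s + 1/18 = 0
which factors as (s − 1)·(7/12·s − 1/18) = 0, giving roots s = 1 and s = (1/18)/(7/12) = 2/21.
Mean offspring μ = 13/36 + 2·7/12 = 55/36 > 1 (supercritical), so q < 1. The extinction probability is the smaller root: q = (1/18)/(7/12) = 2/21.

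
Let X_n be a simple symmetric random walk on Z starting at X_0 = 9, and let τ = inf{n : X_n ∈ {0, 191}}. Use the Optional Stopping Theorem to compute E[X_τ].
E[X_τ] = 9

X_n is a martingale and τ is a bounded-mean stopping time (indeed τ is finite a.s. with bounded expectation since the walk is in a bounded region). By the OST, E[X_τ] = E[X_0] = 9. Equivalently: E[X_τ] = 191 · P(hit 191 first) + 0 · P(hit 0 first) = 191 · (9/191) = 9.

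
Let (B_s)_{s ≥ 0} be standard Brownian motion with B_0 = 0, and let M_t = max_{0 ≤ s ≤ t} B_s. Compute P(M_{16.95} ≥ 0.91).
P(M_{16.95} ≥ 0.91) = 2·P(B_{16.95} ≥ 0.91) = 2(1 − Φ(0.91/√16.95)) ≈ 0.8251

By the reflection principle for Brownian motion, P(M_t ≥ a) = 2 · P(B_t ≥ a) for a ≥ 0. Since B_t ~ N(0, t), P(B_t ≥ 0.91) = 1 − Φ(0.91/√t) = 1 − Φ(0.91/√16.95) = 1 − Φ(0.2210). So
  P(M_{16.95} ≥ 0.91) = 2(1 − Φ(0.2210)) ≈ 0.8251.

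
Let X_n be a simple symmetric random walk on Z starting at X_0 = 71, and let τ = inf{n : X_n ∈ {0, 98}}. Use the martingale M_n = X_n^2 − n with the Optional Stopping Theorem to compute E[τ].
E[τ] = 1917

M_n = X_n^2 − n is a martingale (since E[X_{n+1}^2 | F_n] = X_n^2 + 1). By OST (τ has finite mean in a bounded region), E[M_τ] = E[M_0] = X_0^2 − 0 = 71^2 = 5041. Also E[M_τ] = E[X_τ^2] − E[τ]. The walk exits at 0 or 98, with P(hit 98 first) = 71/98, so E[X_τ^2] = 98^2 · 71/98 + 0 = 6958. Thus E[τ] = E[X_τ^2] − E[M_τ] = 6958 − 5041 = 1917 = 71(98 − 71) = 1917.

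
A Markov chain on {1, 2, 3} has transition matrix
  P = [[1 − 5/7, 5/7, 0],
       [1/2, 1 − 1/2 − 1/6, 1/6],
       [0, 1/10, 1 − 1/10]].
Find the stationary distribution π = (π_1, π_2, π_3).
π = (21/101, 30/101, 50/101)

This is a birth-death chain on three states, which satisfies detailed balance: π_1 · P_{12} = π_2 · P_{21} and π_2 · P_{23} = π_3 · P_{32}.
From π_1 · 5/7 = π_2 · 1/2: π_2/π_1 = (5/7)/(1/2) = 10/7.
From π_2 · 1/6 = π_3 · 1/10: π_3/π_2 = (1/6)/(1/10) = 5/3.
Take π_1 proportional to 1; then unnormalized π = (1, 10/7, 50/21). Normalize by dividing by the sum 101/21:
  π = (21/101, 30/101, 50/101).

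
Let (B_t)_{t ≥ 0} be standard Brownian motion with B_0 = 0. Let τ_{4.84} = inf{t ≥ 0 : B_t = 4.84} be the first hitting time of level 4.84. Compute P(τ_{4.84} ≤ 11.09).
P(τ_{4.84} ≤ 11.09) = 2(1 − Φ(4.84/√11.09)) = 2(1 − Φ(1.4534)) ≈ 0.1461

By the reflection principle for standard BM, P(τ_b ≤ t) = 2 · P(B_t ≥ b). Since B_t ~ N(0, t), P(B_t ≥ 4.84) = 1 − Φ(4.84/√t) = 1 − Φ(4.84/√11.09) = 1 − Φ(1.4534) ≈ 0.07306. Doubling: P(τ_{4.84} ≤ 11.09) ≈ 2 · 0.07306 = 0.14612 ≈ 0.1461.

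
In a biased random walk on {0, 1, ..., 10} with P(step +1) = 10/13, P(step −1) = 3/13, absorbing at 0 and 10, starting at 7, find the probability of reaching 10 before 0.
P(hit 10 before 0) = (1 − (3/10)^7) / (1 − (3/10)^10) = 1428259000/1428562993

Let u_k denote P(reach 10 before 0 | start at k). Boundary: u_0 = 0, u_10 = 1. Recurrence: u_k = 10/13·u_{k+1} + 3/13·u_{k-1} for 1 ≤ k ≤ 9. Try u_k = A + B·r^k with r = q/p = (3/13)/(10/13) = 3/10. Substitution satisfies the recurrence; boundary conditions give:
  u_k = (1 − r^k) / (1 − r^N) = (1 − (3/10)^7) / (1 − (3/10)^10) = 1428259000/1428562993.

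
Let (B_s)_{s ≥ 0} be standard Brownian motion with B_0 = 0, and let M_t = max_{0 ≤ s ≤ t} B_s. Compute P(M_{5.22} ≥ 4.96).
P(M_{5.22} ≥ 4.96) = 2·P(B_{5.22} ≥ 4.96) = 2(1 − Φ(4.96/√5.22)) ≈ 0.0299

By the reflection principle for Brownian motion, P(M_t ≥ a) = 2 · P(B_t ≥ a) for a ≥ 0. Since B_t ~ N(0, t), P(B_t ≥ 4.96) = 1 − Φ(4.96/√t) = 1 − Φ(4.96/√5.22) = 1 − Φ(2.1709). So
  P(M_{5.22} ≥ 4.96) = 2(1 − Φ(2.1709)) ≈ 0.0299.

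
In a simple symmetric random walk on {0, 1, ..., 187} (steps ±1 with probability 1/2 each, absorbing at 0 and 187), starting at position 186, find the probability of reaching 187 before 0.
P(hit 187 before 0) = 186/187

Let u_k = P(hit 187 before 0 | start at k). Then u_0 = 0, u_187 = 1, and u_k = u_{k-1}/2 + u_{k+1}/2 for 1 ≤ k ≤ 186. This harmonic recurrence is solved by u_k = k/187, giving u_186 = 186/187.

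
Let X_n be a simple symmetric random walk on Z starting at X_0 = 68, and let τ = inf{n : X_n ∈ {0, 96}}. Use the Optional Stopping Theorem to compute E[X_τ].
E[X_τ] = 68

X_n is a martingale and τ is a bounded-mean stopping time (indeed τ is finite a.s. with bounded expectation since the walk is in a bounded region). By the OST, E[X_τ] = E[X_0] = 68. Equivalently: E[X_τ] = 96 · P(hit 96 first) + 0 · P(hit 0 first) = 96 · (68/96) = 68.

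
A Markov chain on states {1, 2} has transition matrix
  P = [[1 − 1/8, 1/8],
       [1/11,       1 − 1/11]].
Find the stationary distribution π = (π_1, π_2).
π_1 = 8/19, π_2 = 11/19

Solve πP = π with π_1 + π_2 = 1. From πP = π: π_1 · (1 − 1/8) + π_2 · 1/11 = π_1 ⇒ π_2 · 1/11 = π_1 · 1/8 ⇒ π_2/π_1 = (1/8)/(1/11) = 11/8. Together with π_1 + π_2 = 1:
  π_1 = (1/11)/(1/8 + 1/11) = (1/11)/(19/88) = 8/19,
  π_2 = (1/8)/(1/8 + 1/11) = (1/8)/(19/88) = 11/19.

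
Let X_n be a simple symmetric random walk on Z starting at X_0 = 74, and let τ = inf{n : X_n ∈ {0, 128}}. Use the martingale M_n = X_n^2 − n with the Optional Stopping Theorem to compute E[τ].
E[τ] = 3996

M_n = X_n^2 − n is a martingale (since E[X_{n+1}^2 | F_n] = X_n^2 + 1). By OST (τ has finite mean in a bounded region), E[M_τ] = E[M_0] = X_0^2 − 0 = 74^2 = 5476. Also E[M_τ] = E[X_τ^2] − E[τ]. The walk exits at 0 or 128, with P(hit 128 first) = 74/128, so E[X_τ^2] = 128^2 · 74/128 + 0 = 9472. Thus E[τ] = E[X_τ^2] − E[M_τ] = 9472 − 5476 = 3996 = 74(128 − 74) = 3996.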